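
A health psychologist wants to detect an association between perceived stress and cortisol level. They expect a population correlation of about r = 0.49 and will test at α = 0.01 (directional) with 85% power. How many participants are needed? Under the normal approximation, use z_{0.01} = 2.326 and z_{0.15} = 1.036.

Fisher's z: C = ½·ln((1+r)/(1−r)) = ½·ln(2.9216) = 0.5361.
n = ((z_{α} + z_β)/C)² + 3.
(2.326 + 1.036) / 0.5361 = 3.362 / 0.5361 = 6.271.
n = 6.271² + 3 = 39.33 + 3 = 42.3.
Round up.

n = 43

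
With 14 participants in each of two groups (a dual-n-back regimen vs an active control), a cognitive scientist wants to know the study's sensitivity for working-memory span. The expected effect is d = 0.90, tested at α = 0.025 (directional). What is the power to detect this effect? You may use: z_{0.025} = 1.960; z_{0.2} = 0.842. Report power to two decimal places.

power ≈ 0.66

For two equal groups, power = Φ(d·√(n/2) − z_{α}).
d·√(n/2) = 0.90 × √(14/2) = 0.90 × 2.646 = 2.381.
z_β = 2.381 − 1.960 = 0.421.
Power = Φ(0.421) = 0.663.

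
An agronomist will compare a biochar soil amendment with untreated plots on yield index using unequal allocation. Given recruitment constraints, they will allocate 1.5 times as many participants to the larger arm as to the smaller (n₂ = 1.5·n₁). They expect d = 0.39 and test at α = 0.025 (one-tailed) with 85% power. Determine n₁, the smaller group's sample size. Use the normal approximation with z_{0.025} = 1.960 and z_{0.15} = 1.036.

n₁ = 99

With allocation ratio k = n₂/n₁ = 1.5, Var(x̄₁−x̄₂) = σ²(1/n₁ + 1/(k·n₁)) = σ²·(k+1)/(k·n₁).
So n₁ = (1 + 1/k)·((z_{α} + z_β)/d)² = 1.667 × (2.996/0.39)².
n₁ = 1.667 × 59.01 = 98.4.
Round up: n₁ = 99, giving n₂ = ⌈1.5 × 99⌉ = ⌈148.5⌉ = 149.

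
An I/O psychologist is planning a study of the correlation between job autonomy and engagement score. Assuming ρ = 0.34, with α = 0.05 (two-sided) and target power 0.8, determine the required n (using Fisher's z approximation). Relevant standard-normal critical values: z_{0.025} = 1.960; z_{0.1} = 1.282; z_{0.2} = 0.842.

Fisher's z: C = ½·ln((1+r)/(1−r)) = ½·ln(2.0303) = 0.3541.
n = ((z_{α/2} + z_β)/C)² + 3.
(1.960 + 0.842) / 0.3541 = 2.802 / 0.3541 = 7.913.
n = 7.913² + 3 = 62.62 + 3 = 65.6.
Round up.

n = 66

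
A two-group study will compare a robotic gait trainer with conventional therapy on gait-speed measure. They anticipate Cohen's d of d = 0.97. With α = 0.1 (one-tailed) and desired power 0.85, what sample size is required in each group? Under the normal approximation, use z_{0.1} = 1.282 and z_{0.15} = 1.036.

n = 12 per group

For two independent groups with equal n: n = 2·((z_{α} + z_β) / d)².
z_{α} + z_β = 1.282 + 1.036 = 2.318.
n = 2 × (2.318 / 0.97)² = 2 × 2.390² = 2 × 5.71 = 11.4.
Round up to the next whole participant.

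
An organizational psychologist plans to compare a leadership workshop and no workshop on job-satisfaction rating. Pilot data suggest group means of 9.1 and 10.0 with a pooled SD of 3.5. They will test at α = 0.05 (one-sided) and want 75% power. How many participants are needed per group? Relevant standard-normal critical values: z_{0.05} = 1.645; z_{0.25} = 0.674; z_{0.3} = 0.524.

Cohen's d = |M₁ − M₂| / SD_pooled = |9.1 − 10.0| / 3.5 = 0.9 / 3.5 = 0.257.
For two independent groups with equal n: n = 2·((z_{α} + z_β) / d)².
z_{α} + z_β = 1.645 + 0.674 = 2.319.
n = 2 × (2.319 / 0.257)² = 2 × 9.023² = 2 × 81.42 = 162.8.
Round up to the next whole participant.

n = 163 per group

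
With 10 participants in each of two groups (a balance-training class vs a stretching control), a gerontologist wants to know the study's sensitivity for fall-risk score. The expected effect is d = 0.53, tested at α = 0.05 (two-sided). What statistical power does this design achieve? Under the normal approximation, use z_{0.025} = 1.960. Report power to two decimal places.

For two equal groups, power = Φ(d·√(n/2) − z_{α/2}).
d·√(n/2) = 0.53 × √(10/2) = 0.53 × 2.236 = 1.185.
z_β = 1.185 − 1.960 = -0.775.
Power = Φ(-0.775) = 0.219.

power ≈ 0.22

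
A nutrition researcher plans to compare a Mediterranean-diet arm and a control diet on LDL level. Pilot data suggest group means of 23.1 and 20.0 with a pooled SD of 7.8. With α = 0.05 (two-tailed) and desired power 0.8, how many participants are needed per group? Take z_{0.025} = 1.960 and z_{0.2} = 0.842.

n = 100 per group

Cohen's d = |M₁ − M₂| / SD_pooled = |23.1 − 20.0| / 7.8 = 3.1 / 7.8 = 0.397.
For two independent groups with equal n: n = 2·((z_{α/2} + z_β) / d)².
z_{α/2} + z_β = 1.960 + 0.842 = 2.802.
n = 2 × (2.802 / 0.397)² = 2 × 7.058² = 2 × 49.81 = 99.6.
Round up to the next whole participant.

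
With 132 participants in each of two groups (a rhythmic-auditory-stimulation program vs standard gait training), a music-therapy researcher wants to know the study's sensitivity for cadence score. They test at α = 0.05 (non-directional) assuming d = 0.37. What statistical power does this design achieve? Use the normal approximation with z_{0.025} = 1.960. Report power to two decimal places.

For two equal groups, power = Φ(d·√(n/2) − z_{α/2}).
d·√(n/2) = 0.37 × √(132/2) = 0.37 × 8.124 = 3.006.
z_β = 3.006 − 1.960 = 1.046.
Power = Φ(1.046) = 0.852.

power ≈ 0.85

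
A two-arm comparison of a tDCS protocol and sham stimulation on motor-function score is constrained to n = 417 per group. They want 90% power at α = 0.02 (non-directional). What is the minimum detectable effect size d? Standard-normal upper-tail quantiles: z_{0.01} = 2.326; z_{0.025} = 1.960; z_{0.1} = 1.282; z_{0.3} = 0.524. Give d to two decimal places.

For two independent groups of n = 417 each: d_min = (z_{α/2} + z_β)·√(2/n).
z-sum = 2.326 + 1.282 = 3.608.
d_min = 3.608 × √(2/417) = 3.608 × 0.0693 = 0.250.

d_min ≈ 0.25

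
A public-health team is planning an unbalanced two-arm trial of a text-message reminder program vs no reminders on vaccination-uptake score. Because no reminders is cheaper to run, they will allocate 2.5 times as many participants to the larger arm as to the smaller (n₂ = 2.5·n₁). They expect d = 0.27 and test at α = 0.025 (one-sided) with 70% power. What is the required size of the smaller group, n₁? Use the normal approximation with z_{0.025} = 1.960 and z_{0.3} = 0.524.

With allocation ratio k = n₂/n₁ = 2.5, Var(x̄₁−x̄₂) = σ²(1/n₁ + 1/(k·n₁)) = σ²·(k+1)/(k·n₁).
So n₁ = (1 + 1/k)·((z_{α} + z_β)/d)² = 1.400 × (2.484/0.27)².
n₁ = 1.400 × 84.64 = 118.5.
Round up: n₁ = 119, giving n₂ = ⌈2.5 × 119⌉ = ⌈297.5⌉ = 298.

n₁ = 119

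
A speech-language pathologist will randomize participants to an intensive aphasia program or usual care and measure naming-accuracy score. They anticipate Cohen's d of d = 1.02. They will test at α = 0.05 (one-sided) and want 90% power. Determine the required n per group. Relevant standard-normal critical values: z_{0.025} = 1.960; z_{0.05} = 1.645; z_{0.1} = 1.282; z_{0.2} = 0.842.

n = 17 per group

For two independent groups with equal n: n = 2·((z_{α} + z_β) / d)².
z_{α} + z_β = 1.645 + 1.282 = 2.927.
n = 2 × (2.927 / 1.02)² = 2 × 2.870² = 2 × 8.23 = 16.5.
Round up to the next whole participant.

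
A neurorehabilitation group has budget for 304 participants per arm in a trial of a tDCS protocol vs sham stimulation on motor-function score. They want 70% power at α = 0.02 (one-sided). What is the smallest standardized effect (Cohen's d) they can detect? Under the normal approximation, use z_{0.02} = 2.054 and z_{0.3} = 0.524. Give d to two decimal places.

d_min ≈ 0.21

For two independent groups of n = 304 each: d_min = (z_{α} + z_β)·√(2/n).
z-sum = 2.054 + 0.524 = 2.578.
d_min = 2.578 × √(2/304) = 2.578 × 0.0811 = 0.209.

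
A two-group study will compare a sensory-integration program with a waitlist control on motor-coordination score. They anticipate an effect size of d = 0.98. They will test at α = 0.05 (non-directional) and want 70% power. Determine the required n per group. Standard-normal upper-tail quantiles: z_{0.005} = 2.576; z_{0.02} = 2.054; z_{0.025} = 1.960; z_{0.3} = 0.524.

n = 13 per group

For two independent groups with equal n: n = 2·((z_{α/2} + z_β) / d)².
z_{α/2} + z_β = 1.960 + 0.524 = 2.484.
n = 2 × (2.484 / 0.98)² = 2 × 2.535² = 2 × 6.42 = 12.8.
Round up to the next whole participant.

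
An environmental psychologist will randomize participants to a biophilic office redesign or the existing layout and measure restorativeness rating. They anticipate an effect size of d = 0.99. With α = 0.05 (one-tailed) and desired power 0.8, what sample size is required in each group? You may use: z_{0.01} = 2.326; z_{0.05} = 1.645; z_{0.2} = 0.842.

n = 13 per group

For two independent groups with equal n: n = 2·((z_{α} + z_β) / d)².
z_{α} + z_β = 1.645 + 0.842 = 2.487.
n = 2 × (2.487 / 0.99)² = 2 × 2.512² = 2 × 6.31 = 12.6.
Round up to the next whole participant.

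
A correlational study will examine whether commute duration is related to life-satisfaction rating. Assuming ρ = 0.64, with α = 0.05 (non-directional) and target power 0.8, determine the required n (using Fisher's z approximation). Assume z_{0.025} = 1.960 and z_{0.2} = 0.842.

Fisher's z: C = ½·ln((1+r)/(1−r)) = ½·ln(4.5556) = 0.7582.
n = ((z_{α/2} + z_β)/C)² + 3.
(1.960 + 0.842) / 0.7582 = 2.802 / 0.7582 = 3.696.
n = 3.696² + 3 = 13.66 + 3 = 16.7.
Round up.

n = 17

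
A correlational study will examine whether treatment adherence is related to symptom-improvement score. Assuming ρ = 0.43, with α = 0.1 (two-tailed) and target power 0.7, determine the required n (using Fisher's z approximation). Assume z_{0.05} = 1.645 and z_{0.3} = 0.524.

n = 26

Fisher's z: C = ½·ln((1+r)/(1−r)) = ½·ln(2.5088) = 0.4599.
n = ((z_{α/2} + z_β)/C)² + 3.
(1.645 + 0.524) / 0.4599 = 2.169 / 0.4599 = 4.716.
n = 4.716² + 3 = 22.24 + 3 = 25.2.
Round up.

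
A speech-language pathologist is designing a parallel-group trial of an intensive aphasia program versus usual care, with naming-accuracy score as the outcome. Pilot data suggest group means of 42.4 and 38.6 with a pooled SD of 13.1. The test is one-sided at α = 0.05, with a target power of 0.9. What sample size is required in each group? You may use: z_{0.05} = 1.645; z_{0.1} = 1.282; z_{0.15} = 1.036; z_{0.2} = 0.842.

n = 204 per group

Cohen's d = |M₁ − M₂| / SD_pooled = |42.4 − 38.6| / 13.1 = 3.8 / 13.1 = 0.290.
For two independent groups with equal n: n = 2·((z_{α} + z_β) / d)².
z_{α} + z_β = 1.645 + 1.282 = 2.927.
n = 2 × (2.927 / 0.290)² = 2 × 10.093² = 2 × 101.87 = 203.7.
Round up to the next whole participant.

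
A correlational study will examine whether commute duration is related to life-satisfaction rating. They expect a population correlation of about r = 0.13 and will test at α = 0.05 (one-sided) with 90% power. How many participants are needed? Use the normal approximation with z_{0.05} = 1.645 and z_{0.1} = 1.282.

n = 505

Fisher's z: C = ½·ln((1+r)/(1−r)) = ½·ln(1.2989) = 0.1307.
n = ((z_{α} + z_β)/C)² + 3.
(1.645 + 1.282) / 0.1307 = 2.927 / 0.1307 = 22.395.
n = 22.395² + 3 = 501.53 + 3 = 504.5.
Round up.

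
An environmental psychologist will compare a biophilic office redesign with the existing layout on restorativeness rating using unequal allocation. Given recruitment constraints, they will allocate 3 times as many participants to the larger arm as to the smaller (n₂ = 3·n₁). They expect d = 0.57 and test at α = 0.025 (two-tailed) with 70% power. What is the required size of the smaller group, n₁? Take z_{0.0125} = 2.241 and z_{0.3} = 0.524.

n₁ = 32

With allocation ratio k = n₂/n₁ = 3, Var(x̄₁−x̄₂) = σ²(1/n₁ + 1/(k·n₁)) = σ²·(k+1)/(k·n₁).
So n₁ = (1 + 1/k)·((z_{α/2} + z_β)/d)² = 1.333 × (2.765/0.57)².
n₁ = 1.333 × 23.53 = 31.4.
Round up: n₁ = 32, giving n₂ = 3 × 32 = 96.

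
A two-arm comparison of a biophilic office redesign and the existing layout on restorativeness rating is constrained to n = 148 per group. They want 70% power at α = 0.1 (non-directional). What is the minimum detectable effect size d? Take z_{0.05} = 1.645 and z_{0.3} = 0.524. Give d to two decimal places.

For two independent groups of n = 148 each: d_min = (z_{α/2} + z_β)·√(2/n).
z-sum = 1.645 + 0.524 = 2.169.
d_min = 2.169 × √(2/148) = 2.169 × 0.1162 = 0.252.

d_min ≈ 0.25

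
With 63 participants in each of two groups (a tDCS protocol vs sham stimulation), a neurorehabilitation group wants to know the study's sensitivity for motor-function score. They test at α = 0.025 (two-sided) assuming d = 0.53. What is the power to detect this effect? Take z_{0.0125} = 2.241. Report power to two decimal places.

power ≈ 0.77

For two equal groups, power = Φ(d·√(n/2) − z_{α/2}).
d·√(n/2) = 0.53 × √(63/2) = 0.53 × 5.612 = 2.975.
z_β = 2.975 − 2.241 = 0.734.
Power = Φ(0.734) = 0.768.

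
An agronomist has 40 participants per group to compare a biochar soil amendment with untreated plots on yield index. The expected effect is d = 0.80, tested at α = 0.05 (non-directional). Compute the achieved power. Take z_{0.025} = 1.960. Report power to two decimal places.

power ≈ 0.95

For two equal groups, power = Φ(d·√(n/2) − z_{α/2}).
d·√(n/2) = 0.80 × √(40/2) = 0.80 × 4.472 = 3.578.
z_β = 3.578 − 1.960 = 1.618.
Power = Φ(1.618) = 0.947.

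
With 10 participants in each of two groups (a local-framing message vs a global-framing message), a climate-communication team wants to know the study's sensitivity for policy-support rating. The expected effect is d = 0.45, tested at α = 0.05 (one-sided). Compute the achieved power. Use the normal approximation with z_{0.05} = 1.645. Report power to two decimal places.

power ≈ 0.26

For two equal groups, power = Φ(d·√(n/2) − z_{α}).
d·√(n/2) = 0.45 × √(10/2) = 0.45 × 2.236 = 1.006.
z_β = 1.006 − 1.645 = -0.639.
Power = Φ(-0.639) = 0.261.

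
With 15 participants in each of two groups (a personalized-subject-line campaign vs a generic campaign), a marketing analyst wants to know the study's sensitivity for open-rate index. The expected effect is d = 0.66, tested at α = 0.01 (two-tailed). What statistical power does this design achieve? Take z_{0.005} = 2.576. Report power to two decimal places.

power ≈ 0.22

For two equal groups, power = Φ(d·√(n/2) − z_{α/2}).
d·√(n/2) = 0.66 × √(15/2) = 0.66 × 2.739 = 1.807.
z_β = 1.807 − 2.576 = -0.769.
Power = Φ(-0.769) = 0.221.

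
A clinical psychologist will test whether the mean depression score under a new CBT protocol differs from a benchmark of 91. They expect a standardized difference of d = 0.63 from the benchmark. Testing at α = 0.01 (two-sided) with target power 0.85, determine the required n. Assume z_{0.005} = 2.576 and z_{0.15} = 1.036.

For a one-sample test: n = ((z_{α/2} + z_β) / d)².
z_{α/2} + z_β = 2.576 + 1.036 = 3.612.
n = (3.612 / 0.63)² = 5.733² = 32.87.
Round up.

n = 33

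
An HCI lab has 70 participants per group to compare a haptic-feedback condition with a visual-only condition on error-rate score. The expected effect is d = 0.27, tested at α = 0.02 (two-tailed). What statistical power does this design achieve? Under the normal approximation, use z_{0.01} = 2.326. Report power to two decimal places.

For two equal groups, power = Φ(d·√(n/2) − z_{α/2}).
d·√(n/2) = 0.27 × √(70/2) = 0.27 × 5.916 = 1.597.
z_β = 1.597 − 2.326 = -0.729.
Power = Φ(-0.729) = 0.233.

power ≈ 0.23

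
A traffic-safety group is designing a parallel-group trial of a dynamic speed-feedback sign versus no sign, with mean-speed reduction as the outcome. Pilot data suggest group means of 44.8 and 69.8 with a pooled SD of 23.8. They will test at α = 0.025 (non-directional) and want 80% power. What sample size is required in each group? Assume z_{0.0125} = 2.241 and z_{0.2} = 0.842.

Cohen's d = |M₁ − M₂| / SD_pooled = |44.8 − 69.8| / 23.8 = 25.0 / 23.8 = 1.050.
For two independent groups with equal n: n = 2·((z_{α/2} + z_β) / d)².
z_{α/2} + z_β = 2.241 + 0.842 = 3.083.
n = 2 × (3.083 / 1.050)² = 2 × 2.936² = 2 × 8.62 = 17.2.
Round up to the next whole participant.

n = 18 per group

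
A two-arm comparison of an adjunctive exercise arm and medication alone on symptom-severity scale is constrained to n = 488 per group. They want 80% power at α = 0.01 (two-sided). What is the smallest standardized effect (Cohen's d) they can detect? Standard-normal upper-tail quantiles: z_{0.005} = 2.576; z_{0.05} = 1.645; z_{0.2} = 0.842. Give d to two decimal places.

d_min ≈ 0.22

For two independent groups of n = 488 each: d_min = (z_{α/2} + z_β)·√(2/n).
z-sum = 2.576 + 0.842 = 3.418.
d_min = 3.418 × √(2/488) = 3.418 × 0.0640 = 0.219.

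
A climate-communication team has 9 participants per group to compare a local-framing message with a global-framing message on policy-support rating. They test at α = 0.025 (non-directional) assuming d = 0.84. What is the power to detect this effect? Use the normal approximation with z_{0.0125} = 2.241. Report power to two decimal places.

For two equal groups, power = Φ(d·√(n/2) − z_{α/2}).
d·√(n/2) = 0.84 × √(9/2) = 0.84 × 2.121 = 1.782.
z_β = 1.782 − 2.241 = -0.459.
Power = Φ(-0.459) = 0.323.

power ≈ 0.32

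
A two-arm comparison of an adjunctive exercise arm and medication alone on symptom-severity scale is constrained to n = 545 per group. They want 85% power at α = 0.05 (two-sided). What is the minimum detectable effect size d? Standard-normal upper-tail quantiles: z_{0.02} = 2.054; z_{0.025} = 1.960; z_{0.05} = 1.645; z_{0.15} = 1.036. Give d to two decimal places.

For two independent groups of n = 545 each: d_min = (z_{α/2} + z_β)·√(2/n).
z-sum = 1.960 + 1.036 = 2.996.
d_min = 2.996 × √(2/545) = 2.996 × 0.0606 = 0.181.

d_min ≈ 0.18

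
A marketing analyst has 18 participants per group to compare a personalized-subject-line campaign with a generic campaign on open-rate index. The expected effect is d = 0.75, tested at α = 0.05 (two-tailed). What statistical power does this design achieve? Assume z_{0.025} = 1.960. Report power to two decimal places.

power ≈ 0.61

For two equal groups, power = Φ(d·√(n/2) − z_{α/2}).
d·√(n/2) = 0.75 × √(18/2) = 0.75 × 3.000 = 2.250.
z_β = 2.250 − 1.960 = 0.290.
Power = Φ(0.290) = 0.614.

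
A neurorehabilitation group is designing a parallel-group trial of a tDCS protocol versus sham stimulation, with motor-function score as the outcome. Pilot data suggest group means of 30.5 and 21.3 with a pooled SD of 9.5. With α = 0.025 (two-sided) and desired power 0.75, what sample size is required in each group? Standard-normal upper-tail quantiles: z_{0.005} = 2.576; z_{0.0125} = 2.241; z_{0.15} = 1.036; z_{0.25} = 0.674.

Cohen's d = |M₁ − M₂| / SD_pooled = |30.5 − 21.3| / 9.5 = 9.2 / 9.5 = 0.968.
For two independent groups with equal n: n = 2·((z_{α/2} + z_β) / d)².
z_{α/2} + z_β = 2.241 + 0.674 = 2.915.
n = 2 × (2.915 / 0.968)² = 2 × 3.011² = 2 × 9.07 = 18.1.
Round up to the next whole participant.

n = 19 per group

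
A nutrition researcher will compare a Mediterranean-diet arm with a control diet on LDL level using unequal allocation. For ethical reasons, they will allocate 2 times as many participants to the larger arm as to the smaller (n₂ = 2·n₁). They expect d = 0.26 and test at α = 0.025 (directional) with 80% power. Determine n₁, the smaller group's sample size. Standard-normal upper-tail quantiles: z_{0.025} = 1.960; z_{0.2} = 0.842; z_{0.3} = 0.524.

With allocation ratio k = n₂/n₁ = 2, Var(x̄₁−x̄₂) = σ²(1/n₁ + 1/(k·n₁)) = σ²·(k+1)/(k·n₁).
So n₁ = (1 + 1/k)·((z_{α} + z_β)/d)² = 1.500 × (2.802/0.26)².
n₁ = 1.500 × 116.14 = 174.2.
Round up: n₁ = 175, giving n₂ = 2 × 175 = 350.

n₁ = 175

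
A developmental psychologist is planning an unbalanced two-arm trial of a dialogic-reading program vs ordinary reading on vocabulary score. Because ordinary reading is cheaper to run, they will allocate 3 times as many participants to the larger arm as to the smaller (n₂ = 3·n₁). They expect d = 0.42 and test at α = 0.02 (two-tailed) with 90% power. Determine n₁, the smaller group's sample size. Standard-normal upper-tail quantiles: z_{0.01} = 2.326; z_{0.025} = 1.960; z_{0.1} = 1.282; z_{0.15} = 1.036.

n₁ = 99

With allocation ratio k = n₂/n₁ = 3, Var(x̄₁−x̄₂) = σ²(1/n₁ + 1/(k·n₁)) = σ²·(k+1)/(k·n₁).
So n₁ = (1 + 1/k)·((z_{α/2} + z_β)/d)² = 1.333 × (3.608/0.42)².
n₁ = 1.333 × 73.80 = 98.4.
Round up: n₁ = 99, giving n₂ = 3 × 99 = 297.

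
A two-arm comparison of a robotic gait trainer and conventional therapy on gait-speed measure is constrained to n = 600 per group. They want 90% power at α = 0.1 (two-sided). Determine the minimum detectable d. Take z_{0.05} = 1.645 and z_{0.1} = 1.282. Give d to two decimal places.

For two independent groups of n = 600 each: d_min = (z_{α/2} + z_β)·√(2/n).
z-sum = 1.645 + 1.282 = 2.927.
d_min = 2.927 × √(2/600) = 2.927 × 0.0577 = 0.169.

d_min ≈ 0.17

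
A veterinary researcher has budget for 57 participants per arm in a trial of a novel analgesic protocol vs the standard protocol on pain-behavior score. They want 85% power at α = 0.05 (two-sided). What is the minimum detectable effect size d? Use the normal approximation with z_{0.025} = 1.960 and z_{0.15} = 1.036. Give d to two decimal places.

d_min ≈ 0.56

For two independent groups of n = 57 each: d_min = (z_{α/2} + z_β)·√(2/n).
z-sum = 1.960 + 1.036 = 2.996.
d_min = 2.996 × √(2/57) = 2.996 × 0.1873 = 0.561.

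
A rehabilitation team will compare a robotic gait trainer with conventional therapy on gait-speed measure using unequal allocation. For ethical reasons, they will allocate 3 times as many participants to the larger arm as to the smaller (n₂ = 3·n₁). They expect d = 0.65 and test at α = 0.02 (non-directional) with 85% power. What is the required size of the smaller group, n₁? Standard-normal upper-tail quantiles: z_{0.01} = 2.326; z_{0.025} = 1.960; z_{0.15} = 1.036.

n₁ = 36

With allocation ratio k = n₂/n₁ = 3, Var(x̄₁−x̄₂) = σ²(1/n₁ + 1/(k·n₁)) = σ²·(k+1)/(k·n₁).
So n₁ = (1 + 1/k)·((z_{α/2} + z_β)/d)² = 1.333 × (3.362/0.65)².
n₁ = 1.333 × 26.75 = 35.7.
Round up: n₁ = 36, giving n₂ = 3 × 36 = 108.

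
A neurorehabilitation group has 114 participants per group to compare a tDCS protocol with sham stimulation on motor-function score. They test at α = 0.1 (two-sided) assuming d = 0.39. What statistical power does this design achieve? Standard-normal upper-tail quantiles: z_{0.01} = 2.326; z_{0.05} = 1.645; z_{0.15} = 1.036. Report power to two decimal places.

For two equal groups, power = Φ(d·√(n/2) − z_{α/2}).
d·√(n/2) = 0.39 × √(114/2) = 0.39 × 7.550 = 2.944.
z_β = 2.944 − 1.645 = 1.299.
Power = Φ(1.299) = 0.903.

power ≈ 0.90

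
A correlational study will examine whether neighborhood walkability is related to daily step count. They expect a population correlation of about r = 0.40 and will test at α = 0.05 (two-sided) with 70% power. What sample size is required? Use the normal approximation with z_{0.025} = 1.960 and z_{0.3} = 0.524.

n = 38

Fisher's z: C = ½·ln((1+r)/(1−r)) = ½·ln(2.3333) = 0.4236.
n = ((z_{α/2} + z_β)/C)² + 3.
(1.960 + 0.524) / 0.4236 = 2.484 / 0.4236 = 5.864.
n = 5.864² + 3 = 34.39 + 3 = 37.4.
Round up.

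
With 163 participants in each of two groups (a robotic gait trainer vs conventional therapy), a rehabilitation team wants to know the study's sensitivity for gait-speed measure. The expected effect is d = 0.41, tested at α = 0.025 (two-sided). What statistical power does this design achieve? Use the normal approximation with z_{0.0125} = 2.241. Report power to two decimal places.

power ≈ 0.93

For two equal groups, power = Φ(d·√(n/2) − z_{α/2}).
d·√(n/2) = 0.41 × √(163/2) = 0.41 × 9.028 = 3.701.
z_β = 3.701 − 2.241 = 1.460.
Power = Φ(1.460) = 0.928.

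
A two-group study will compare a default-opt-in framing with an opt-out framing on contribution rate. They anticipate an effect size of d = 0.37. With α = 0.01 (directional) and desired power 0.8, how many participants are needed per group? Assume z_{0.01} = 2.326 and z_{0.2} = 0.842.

For two independent groups with equal n: n = 2·((z_{α} + z_β) / d)².
z_{α} + z_β = 2.326 + 0.842 = 3.168.
n = 2 × (3.168 / 0.37)² = 2 × 8.562² = 2 × 73.31 = 146.6.
Round up to the next whole participant.

n = 147 per group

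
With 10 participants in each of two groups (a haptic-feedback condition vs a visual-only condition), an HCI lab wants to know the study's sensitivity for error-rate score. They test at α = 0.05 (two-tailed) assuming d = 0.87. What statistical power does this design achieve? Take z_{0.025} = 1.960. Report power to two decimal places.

power ≈ 0.49

For two equal groups, power = Φ(d·√(n/2) − z_{α/2}).
d·√(n/2) = 0.87 × √(10/2) = 0.87 × 2.236 = 1.945.
z_β = 1.945 − 1.960 = -0.015.
Power = Φ(-0.015) = 0.494.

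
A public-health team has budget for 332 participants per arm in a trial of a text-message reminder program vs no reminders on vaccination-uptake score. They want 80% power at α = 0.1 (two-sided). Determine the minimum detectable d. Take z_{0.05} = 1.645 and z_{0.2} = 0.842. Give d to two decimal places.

d_min ≈ 0.19

For two independent groups of n = 332 each: d_min = (z_{α/2} + z_β)·√(2/n).
z-sum = 1.645 + 0.842 = 2.487.
d_min = 2.487 × √(2/332) = 2.487 × 0.0776 = 0.193.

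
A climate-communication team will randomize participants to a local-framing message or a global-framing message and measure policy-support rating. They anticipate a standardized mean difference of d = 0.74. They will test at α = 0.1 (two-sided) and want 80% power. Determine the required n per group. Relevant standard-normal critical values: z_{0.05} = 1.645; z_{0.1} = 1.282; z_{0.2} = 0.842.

n = 23 per group

For two independent groups with equal n: n = 2·((z_{α/2} + z_β) / d)².
z_{α/2} + z_β = 1.645 + 0.842 = 2.487.
n = 2 × (2.487 / 0.74)² = 2 × 3.361² = 2 × 11.30 = 22.6.
Round up to the next whole participant.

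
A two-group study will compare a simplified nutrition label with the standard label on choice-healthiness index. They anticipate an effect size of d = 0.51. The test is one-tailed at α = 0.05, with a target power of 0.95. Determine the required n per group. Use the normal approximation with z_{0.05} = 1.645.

n = 84 per group

For two independent groups with equal n: n = 2·((z_{α} + z_β) / d)².
z_{α} + z_β = 1.645 + 1.645 = 3.290.
n = 2 × (3.290 / 0.51)² = 2 × 6.451² = 2 × 41.62 = 83.2.
Round up to the next whole participant.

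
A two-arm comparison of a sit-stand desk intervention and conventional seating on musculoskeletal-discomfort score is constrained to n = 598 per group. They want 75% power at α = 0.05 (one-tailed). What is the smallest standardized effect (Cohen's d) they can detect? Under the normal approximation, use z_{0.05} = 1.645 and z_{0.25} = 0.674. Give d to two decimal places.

For two independent groups of n = 598 each: d_min = (z_{α} + z_β)·√(2/n).
z-sum = 1.645 + 0.674 = 2.319.
d_min = 2.319 × √(2/598) = 2.319 × 0.0578 = 0.134.

d_min ≈ 0.13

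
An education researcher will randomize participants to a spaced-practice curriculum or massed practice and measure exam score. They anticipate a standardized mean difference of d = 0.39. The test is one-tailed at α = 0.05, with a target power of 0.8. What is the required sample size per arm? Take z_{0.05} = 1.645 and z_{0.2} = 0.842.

For two independent groups with equal n: n = 2·((z_{α} + z_β) / d)².
z_{α} + z_β = 1.645 + 0.842 = 2.487.
n = 2 × (2.487 / 0.39)² = 2 × 6.377² = 2 × 40.67 = 81.3.
Round up to the next whole participant.

n = 82 per group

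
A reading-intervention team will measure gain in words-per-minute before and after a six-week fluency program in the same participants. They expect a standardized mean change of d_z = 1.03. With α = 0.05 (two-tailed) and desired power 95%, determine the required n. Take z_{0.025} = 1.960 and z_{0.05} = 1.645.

For a paired (one-sample on differences) test: n = ((z_{α/2} + z_β) / d)².
z_{α/2} + z_β = 1.960 + 1.645 = 3.605.
n = (3.605 / 1.03)² = 3.500² = 12.25.
Round up.

n = 13 pairs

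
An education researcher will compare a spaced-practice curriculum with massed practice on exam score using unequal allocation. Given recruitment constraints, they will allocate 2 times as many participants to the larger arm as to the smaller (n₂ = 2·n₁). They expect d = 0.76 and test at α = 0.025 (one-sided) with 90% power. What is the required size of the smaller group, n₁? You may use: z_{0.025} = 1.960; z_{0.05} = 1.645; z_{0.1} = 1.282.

n₁ = 28

With allocation ratio k = n₂/n₁ = 2, Var(x̄₁−x̄₂) = σ²(1/n₁ + 1/(k·n₁)) = σ²·(k+1)/(k·n₁).
So n₁ = (1 + 1/k)·((z_{α} + z_β)/d)² = 1.500 × (3.242/0.76)².
n₁ = 1.500 × 18.20 = 27.3.
Round up: n₁ = 28, giving n₂ = 2 × 28 = 56.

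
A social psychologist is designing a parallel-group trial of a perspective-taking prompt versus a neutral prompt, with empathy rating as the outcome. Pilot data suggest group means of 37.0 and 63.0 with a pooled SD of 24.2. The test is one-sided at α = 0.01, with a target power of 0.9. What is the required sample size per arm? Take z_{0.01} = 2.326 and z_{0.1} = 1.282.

Cohen's d = |M₁ − M₂| / SD_pooled = |37.0 − 63.0| / 24.2 = 26.0 / 24.2 = 1.074.
For two independent groups with equal n: n = 2·((z_{α} + z_β) / d)².
z_{α} + z_β = 2.326 + 1.282 = 3.608.
n = 2 × (3.608 / 1.074)² = 2 × 3.359² = 2 × 11.29 = 22.6.
Round up to the next whole participant.

n = 23 per group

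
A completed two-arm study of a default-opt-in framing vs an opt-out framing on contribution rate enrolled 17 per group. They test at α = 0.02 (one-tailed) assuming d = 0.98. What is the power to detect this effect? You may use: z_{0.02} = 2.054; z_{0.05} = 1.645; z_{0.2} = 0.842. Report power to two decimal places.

For two equal groups, power = Φ(d·√(n/2) − z_{α}).
d·√(n/2) = 0.98 × √(17/2) = 0.98 × 2.915 = 2.857.
z_β = 2.857 − 2.054 = 0.803.
Power = Φ(0.803) = 0.789.

power ≈ 0.79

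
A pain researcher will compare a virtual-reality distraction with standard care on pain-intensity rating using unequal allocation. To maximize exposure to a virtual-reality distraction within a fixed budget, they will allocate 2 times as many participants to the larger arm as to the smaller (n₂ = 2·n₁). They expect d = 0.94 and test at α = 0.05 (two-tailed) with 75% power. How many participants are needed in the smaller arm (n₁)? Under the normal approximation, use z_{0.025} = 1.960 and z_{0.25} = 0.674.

With allocation ratio k = n₂/n₁ = 2, Var(x̄₁−x̄₂) = σ²(1/n₁ + 1/(k·n₁)) = σ²·(k+1)/(k·n₁).
So n₁ = (1 + 1/k)·((z_{α/2} + z_β)/d)² = 1.500 × (2.634/0.94)².
n₁ = 1.500 × 7.85 = 11.8.
Round up: n₁ = 12, giving n₂ = 2 × 12 = 24.

n₁ = 12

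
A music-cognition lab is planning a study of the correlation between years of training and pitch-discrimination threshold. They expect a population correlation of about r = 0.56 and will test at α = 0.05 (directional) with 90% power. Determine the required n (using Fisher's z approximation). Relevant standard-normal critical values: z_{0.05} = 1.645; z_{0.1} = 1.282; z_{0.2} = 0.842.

n = 25

Fisher's z: C = ½·ln((1+r)/(1−r)) = ½·ln(3.5455) = 0.6328.
n = ((z_{α} + z_β)/C)² + 3.
(1.645 + 1.282) / 0.6328 = 2.927 / 0.6328 = 4.625.
n = 4.625² + 3 = 21.40 + 3 = 24.4.
Round up.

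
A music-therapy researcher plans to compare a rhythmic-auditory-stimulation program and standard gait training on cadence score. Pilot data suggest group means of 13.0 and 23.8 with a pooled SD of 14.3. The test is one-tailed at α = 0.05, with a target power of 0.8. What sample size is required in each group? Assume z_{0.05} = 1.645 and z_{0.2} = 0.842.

n = 22 per group

Cohen's d = |M₁ − M₂| / SD_pooled = |13.0 − 23.8| / 14.3 = 10.8 / 14.3 = 0.755.
For two independent groups with equal n: n = 2·((z_{α} + z_β) / d)².
z_{α} + z_β = 1.645 + 0.842 = 2.487.
n = 2 × (2.487 / 0.755)² = 2 × 3.294² = 2 × 10.85 = 21.7.
Round up to the next whole participant.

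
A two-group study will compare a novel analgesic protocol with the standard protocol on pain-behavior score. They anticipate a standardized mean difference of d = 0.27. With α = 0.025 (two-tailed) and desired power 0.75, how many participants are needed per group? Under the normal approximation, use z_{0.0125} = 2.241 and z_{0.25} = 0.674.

n = 234 per group

For two independent groups with equal n: n = 2·((z_{α/2} + z_β) / d)².
z_{α/2} + z_β = 2.241 + 0.674 = 2.915.
n = 2 × (2.915 / 0.27)² = 2 × 10.796² = 2 × 116.56 = 233.1.
Round up to the next whole participant.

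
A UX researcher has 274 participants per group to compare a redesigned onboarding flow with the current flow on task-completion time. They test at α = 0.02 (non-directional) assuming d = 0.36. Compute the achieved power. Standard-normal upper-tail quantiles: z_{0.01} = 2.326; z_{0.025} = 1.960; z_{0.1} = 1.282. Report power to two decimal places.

For two equal groups, power = Φ(d·√(n/2) − z_{α/2}).
d·√(n/2) = 0.36 × √(274/2) = 0.36 × 11.705 = 4.214.
z_β = 4.214 − 2.326 = 1.888.
Power = Φ(1.888) = 0.970.

power ≈ 0.97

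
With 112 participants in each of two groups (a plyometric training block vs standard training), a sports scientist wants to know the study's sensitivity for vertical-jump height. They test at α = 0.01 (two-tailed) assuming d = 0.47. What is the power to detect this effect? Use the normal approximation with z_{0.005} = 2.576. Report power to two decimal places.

For two equal groups, power = Φ(d·√(n/2) − z_{α/2}).
d·√(n/2) = 0.47 × √(112/2) = 0.47 × 7.483 = 3.517.
z_β = 3.517 − 2.576 = 0.941.
Power = Φ(0.941) = 0.827.

power ≈ 0.83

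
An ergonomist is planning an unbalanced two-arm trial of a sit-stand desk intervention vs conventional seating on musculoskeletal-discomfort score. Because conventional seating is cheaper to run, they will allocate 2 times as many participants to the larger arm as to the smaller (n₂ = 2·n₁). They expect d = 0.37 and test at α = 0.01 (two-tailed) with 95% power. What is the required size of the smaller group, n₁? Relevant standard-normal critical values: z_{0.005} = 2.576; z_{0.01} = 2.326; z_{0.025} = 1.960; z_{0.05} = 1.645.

n₁ = 196

With allocation ratio k = n₂/n₁ = 2, Var(x̄₁−x̄₂) = σ²(1/n₁ + 1/(k·n₁)) = σ²·(k+1)/(k·n₁).
So n₁ = (1 + 1/k)·((z_{α/2} + z_β)/d)² = 1.500 × (4.221/0.37)².
n₁ = 1.500 × 130.14 = 195.2.
Round up: n₁ = 196, giving n₂ = 2 × 196 = 392.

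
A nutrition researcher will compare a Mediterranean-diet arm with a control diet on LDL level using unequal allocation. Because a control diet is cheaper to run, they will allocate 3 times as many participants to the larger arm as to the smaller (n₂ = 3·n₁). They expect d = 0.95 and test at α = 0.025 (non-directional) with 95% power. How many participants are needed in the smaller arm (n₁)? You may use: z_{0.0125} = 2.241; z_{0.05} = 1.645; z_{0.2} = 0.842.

n₁ = 23

With allocation ratio k = n₂/n₁ = 3, Var(x̄₁−x̄₂) = σ²(1/n₁ + 1/(k·n₁)) = σ²·(k+1)/(k·n₁).
So n₁ = (1 + 1/k)·((z_{α/2} + z_β)/d)² = 1.333 × (3.886/0.95)².
n₁ = 1.333 × 16.73 = 22.3.
Round up: n₁ = 23, giving n₂ = 3 × 23 = 69.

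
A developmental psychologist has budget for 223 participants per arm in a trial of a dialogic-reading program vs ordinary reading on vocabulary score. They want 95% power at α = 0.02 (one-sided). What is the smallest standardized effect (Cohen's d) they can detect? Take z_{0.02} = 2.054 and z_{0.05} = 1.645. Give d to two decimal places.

For two independent groups of n = 223 each: d_min = (z_{α} + z_β)·√(2/n).
z-sum = 2.054 + 1.645 = 3.699.
d_min = 3.699 × √(2/223) = 3.699 × 0.0947 = 0.350.

d_min ≈ 0.35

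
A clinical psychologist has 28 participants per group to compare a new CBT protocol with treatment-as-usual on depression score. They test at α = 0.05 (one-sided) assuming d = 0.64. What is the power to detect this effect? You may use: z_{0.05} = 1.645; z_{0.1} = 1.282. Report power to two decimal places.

power ≈ 0.77

For two equal groups, power = Φ(d·√(n/2) − z_{α}).
d·√(n/2) = 0.64 × √(28/2) = 0.64 × 3.742 = 2.395.
z_β = 2.395 − 1.645 = 0.750.
Power = Φ(0.750) = 0.773.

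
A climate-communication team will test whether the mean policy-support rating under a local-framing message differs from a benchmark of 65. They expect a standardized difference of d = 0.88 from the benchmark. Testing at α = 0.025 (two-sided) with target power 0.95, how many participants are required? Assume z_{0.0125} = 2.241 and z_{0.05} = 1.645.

For a one-sample test: n = ((z_{α/2} + z_β) / d)².
z_{α/2} + z_β = 2.241 + 1.645 = 3.886.
n = (3.886 / 0.88)² = 4.416² = 19.50.
Round up.

n = 20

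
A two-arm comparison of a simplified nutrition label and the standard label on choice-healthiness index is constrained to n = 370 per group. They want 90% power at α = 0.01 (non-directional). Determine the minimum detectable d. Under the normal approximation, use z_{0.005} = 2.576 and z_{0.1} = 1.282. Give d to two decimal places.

For two independent groups of n = 370 each: d_min = (z_{α/2} + z_β)·√(2/n).
z-sum = 2.576 + 1.282 = 3.858.
d_min = 3.858 × √(2/370) = 3.858 × 0.0735 = 0.284.

d_min ≈ 0.28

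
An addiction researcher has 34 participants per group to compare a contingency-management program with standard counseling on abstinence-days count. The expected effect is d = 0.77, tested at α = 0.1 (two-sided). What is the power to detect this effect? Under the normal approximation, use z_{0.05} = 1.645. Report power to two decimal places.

For two equal groups, power = Φ(d·√(n/2) − z_{α/2}).
d·√(n/2) = 0.77 × √(34/2) = 0.77 × 4.123 = 3.175.
z_β = 3.175 − 1.645 = 1.530.
Power = Φ(1.530) = 0.937.

power ≈ 0.94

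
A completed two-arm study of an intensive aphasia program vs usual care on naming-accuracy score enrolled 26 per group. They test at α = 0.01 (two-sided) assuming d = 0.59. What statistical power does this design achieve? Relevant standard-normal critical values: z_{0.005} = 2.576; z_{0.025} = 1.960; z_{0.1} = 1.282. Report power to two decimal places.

For two equal groups, power = Φ(d·√(n/2) − z_{α/2}).
d·√(n/2) = 0.59 × √(26/2) = 0.59 × 3.606 = 2.127.
z_β = 2.127 − 2.576 = -0.449.
Power = Φ(-0.449) = 0.327.

power ≈ 0.33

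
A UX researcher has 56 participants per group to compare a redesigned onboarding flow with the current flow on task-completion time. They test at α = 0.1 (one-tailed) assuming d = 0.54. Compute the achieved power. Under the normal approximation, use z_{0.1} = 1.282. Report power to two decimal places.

For two equal groups, power = Φ(d·√(n/2) − z_{α}).
d·√(n/2) = 0.54 × √(56/2) = 0.54 × 5.292 = 2.857.
z_β = 2.857 − 1.282 = 1.575.
Power = Φ(1.575) = 0.942.

power ≈ 0.94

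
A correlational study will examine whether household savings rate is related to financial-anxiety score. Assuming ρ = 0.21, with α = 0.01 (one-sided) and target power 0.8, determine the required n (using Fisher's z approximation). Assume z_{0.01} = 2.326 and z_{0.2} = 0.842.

n = 224

Fisher's z: C = ½·ln((1+r)/(1−r)) = ½·ln(1.5316) = 0.2132.
n = ((z_{α} + z_β)/C)² + 3.
(2.326 + 0.842) / 0.2132 = 3.168 / 0.2132 = 14.859.
n = 14.859² + 3 = 220.80 + 3 = 223.8.
Round up.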